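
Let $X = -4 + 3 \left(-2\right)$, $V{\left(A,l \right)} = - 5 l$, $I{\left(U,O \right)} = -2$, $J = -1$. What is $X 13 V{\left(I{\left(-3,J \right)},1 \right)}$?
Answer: $650$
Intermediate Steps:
$X = -10$ ($X = -4 - 6 = -10$)
$X 13 V{\left(I{\left(-3,J \right)},1 \right)} = \left(-10\right) 13 \left(\left(-5\right) 1\right) = \left(-130\right) \left(-5\right) = 650$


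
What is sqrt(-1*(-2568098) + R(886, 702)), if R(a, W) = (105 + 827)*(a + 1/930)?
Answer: 2*sqrt(183458858235)/465 ≈ 1842.2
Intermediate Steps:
R(a, W) = 466/465 + 932*a (R(a, W) = 932*(a + 1/930) = 932*(1/930 + a) = 466/465 + 932*a)
sqrt(-1*(-2568098) + R(886, 702)) = sqrt(-1*(-2568098) + (466/465 + 932*886)) = sqrt(2568098 + (466/465 + 825752)) = sqrt(2568098 + 383975146/465) = sqrt(1578140716/465) = 2*sqrt(183458858235)/465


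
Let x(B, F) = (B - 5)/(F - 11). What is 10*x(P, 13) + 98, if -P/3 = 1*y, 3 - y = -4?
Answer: -32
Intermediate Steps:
y = 7 (y = 3 - 1*(-4) = 3 + 4 = 7)
P = -21 (P = -3*7 = -21)
x(B, F) = (-5 + B)/(-11 + F)
10*x(P, 13) + 98 = 10*((-5 - 21)/(-11 + 13)) + 98 = 10*(-26/2) + 98 = 10*((½)*(-26)) + 98 = 10*(-13) + 98 = -130 + 98 = -32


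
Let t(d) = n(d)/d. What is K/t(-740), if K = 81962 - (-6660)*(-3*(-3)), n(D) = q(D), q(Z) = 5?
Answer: -21001496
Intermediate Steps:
n(D) = 5
t(d) = 5/d
K = 141902 (K = 81962 - (-6660)*9 = 81962 - 1*(-59940) = 81962 + 59940 = 141902)
K/t(-740) = 141902/((5/(-740))) = 141902/((5*(-1/740))) = 141902/(-1/148) = 141902*(-148) = -21001496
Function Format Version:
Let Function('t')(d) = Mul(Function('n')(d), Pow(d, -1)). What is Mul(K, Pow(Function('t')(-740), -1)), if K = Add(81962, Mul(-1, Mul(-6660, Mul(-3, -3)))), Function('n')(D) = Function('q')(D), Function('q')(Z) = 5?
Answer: -21001496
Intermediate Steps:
Function('n')(D) = 5
Function('t')(d) = Mul(5, Pow(d, -1))
K = 141902 (K = Add(81962, Mul(-1, Mul(-6660, 9))) = Add(81962, Mul(-1, -59940)) = Add(81962, 59940) = 141902)
Mul(K, Pow(Function('t')(-740), -1)) = Mul(141902, Pow(Mul(5, Pow(-740, -1)), -1)) = Mul(141902, Pow(Mul(5, Rational(-1, 740)), -1)) = Mul(141902, Pow(Rational(-1, 148), -1)) = Mul(141902, -148) = -21001496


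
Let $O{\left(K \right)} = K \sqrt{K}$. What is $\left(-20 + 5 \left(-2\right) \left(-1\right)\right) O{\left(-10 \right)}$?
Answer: $100 i \sqrt{10} \approx 316.23 i$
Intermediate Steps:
$O{\left(K \right)} = K^{\frac{3}{2}}$
$\left(-20 + 5 \left(-2\right) \left(-1\right)\right) O{\left(-10 \right)} = \left(-20 + 5 \left(-2\right) \left(-1\right)\right) \left(-10\right)^{\frac{3}{2}} = \left(-20 - -10\right) \left(- 10 i \sqrt{10}\right) = \left(-20 + 10\right) \left(- 10 i \sqrt{10}\right) = - 10 \left(- 10 i \sqrt{10}\right) = 100 i \sqrt{10}$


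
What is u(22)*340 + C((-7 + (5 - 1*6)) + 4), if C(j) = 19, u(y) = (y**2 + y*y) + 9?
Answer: 332199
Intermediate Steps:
u(y) = 9 + 2*y**2 (u(y) = (y**2 + y**2) + 9 = 2*y**2 + 9 = 9 + 2*y**2)
u(22)*340 + C((-7 + (5 - 1*6)) + 4) = (9 + 2*22**2)*340 + 19 = (9 + 2*484)*340 + 19 = (9 + 968)*340 + 19 = 977*340 + 19 = 332180 + 19 = 332199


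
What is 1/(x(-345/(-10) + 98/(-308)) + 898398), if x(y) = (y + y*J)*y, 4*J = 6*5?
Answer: 121/109907854 ≈ 1.1009e-6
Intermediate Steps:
J = 15/2 (J = (6*5)/4 = (¼)*30 = 15/2 ≈ 7.5000)
x(y) = 17*y²/2 (x(y) = (y + y*(15/2))*y = (y + 15*y/2)*y = (17*y/2)*y = 17*y²/2)
1/(x(-345/(-10) + 98/(-308)) + 898398) = 1/(17*(-345/(-10) + 98/(-308))²/2 + 898398) = 1/(17*(-345*(-⅒) + 98*(-1/308))²/2 + 898398) = 1/(17*(69/2 - 7/22)²/2 + 898398) = 1/(17*(376/11)²/2 + 898398) = 1/((17/2)*(141376/121) + 898398) = 1/(1201696/121 + 898398) = 1/(109907854/121) = 121/109907854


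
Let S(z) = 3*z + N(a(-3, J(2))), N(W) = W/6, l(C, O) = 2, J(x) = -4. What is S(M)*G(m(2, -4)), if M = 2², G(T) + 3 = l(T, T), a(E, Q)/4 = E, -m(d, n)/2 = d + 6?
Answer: -10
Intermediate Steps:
m(d, n) = -12 - 2*d (m(d, n) = -2*(d + 6) = -2*(6 + d) = -12 - 2*d)
a(E, Q) = 4*E
G(T) = -1 (G(T) = -3 + 2 = -1)
M = 4
N(W) = W/6 (N(W) = W*(⅙) = W/6)
S(z) = -2 + 3*z (S(z) = 3*z + (4*(-3))/6 = 3*z + (⅙)*(-12) = 3*z - 2 = -2 + 3*z)
S(M)*G(m(2, -4)) = (-2 + 3*4)*(-1) = (-2 + 12)*(-1) = 10*(-1) = -10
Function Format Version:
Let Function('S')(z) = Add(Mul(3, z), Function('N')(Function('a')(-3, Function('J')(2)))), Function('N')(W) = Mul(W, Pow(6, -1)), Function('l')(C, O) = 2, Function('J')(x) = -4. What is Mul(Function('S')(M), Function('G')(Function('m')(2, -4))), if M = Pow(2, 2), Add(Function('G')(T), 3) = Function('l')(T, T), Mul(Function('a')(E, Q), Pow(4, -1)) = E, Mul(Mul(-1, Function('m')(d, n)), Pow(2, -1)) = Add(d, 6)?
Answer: -10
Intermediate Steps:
Function('m')(d, n) = Add(-12, Mul(-2, d)) (Function('m')(d, n) = Mul(-2, Add(d, 6)) = Mul(-2, Add(6, d)) = Add(-12, Mul(-2, d)))
Function('a')(E, Q) = Mul(4, E)
Function('G')(T) = -1 (Function('G')(T) = Add(-3, 2) = -1)
M = 4
Function('N')(W) = Mul(Rational(1, 6), W) (Function('N')(W) = Mul(W, Rational(1, 6)) = Mul(Rational(1, 6), W))
Function('S')(z) = Add(-2, Mul(3, z)) (Function('S')(z) = Add(Mul(3, z), Mul(Rational(1, 6), Mul(4, -3))) = Add(Mul(3, z), Mul(Rational(1, 6), -12)) = Add(Mul(3, z), -2) = Add(-2, Mul(3, z)))
Mul(Function('S')(M), Function('G')(Function('m')(2, -4))) = Mul(Add(-2, Mul(3, 4)), -1) = Mul(Add(-2, 12), -1) = Mul(10, -1) = -10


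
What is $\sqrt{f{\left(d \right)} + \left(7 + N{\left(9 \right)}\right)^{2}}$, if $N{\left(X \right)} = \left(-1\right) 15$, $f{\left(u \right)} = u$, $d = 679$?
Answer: $\sqrt{743} \approx 27.258$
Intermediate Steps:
$N{\left(X \right)} = -15$
$\sqrt{f{\left(d \right)} + \left(7 + N{\left(9 \right)}\right)^{2}} = \sqrt{679 + \left(7 - 15\right)^{2}} = \sqrt{679 + \left(-8\right)^{2}} = \sqrt{679 + 64} = \sqrt{743}$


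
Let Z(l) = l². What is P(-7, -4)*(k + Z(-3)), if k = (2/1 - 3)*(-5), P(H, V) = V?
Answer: -56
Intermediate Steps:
k = 5 (k = (2*1 - 3)*(-5) = (2 - 3)*(-5) = -1*(-5) = 5)
P(-7, -4)*(k + Z(-3)) = -4*(5 + (-3)²) = -4*(5 + 9) = -4*14 = -56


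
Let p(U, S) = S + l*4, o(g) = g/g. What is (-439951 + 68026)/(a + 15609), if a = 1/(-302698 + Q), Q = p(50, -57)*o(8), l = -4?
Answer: -112608104175/4725952538 ≈ -23.828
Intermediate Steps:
o(g) = 1
p(U, S) = -16 + S (p(U, S) = S - 4*4 = S - 16 = -16 + S)
Q = -73 (Q = (-16 - 57)*1 = -73*1 = -73)
a = -1/302771 (a = 1/(-302698 - 73) = 1/(-302771) = -1/302771 ≈ -3.3028e-6)
(-439951 + 68026)/(a + 15609) = (-439951 + 68026)/(-1/302771 + 15609) = -371925/4725952538/302771 = -371925*302771/4725952538 = -112608104175/4725952538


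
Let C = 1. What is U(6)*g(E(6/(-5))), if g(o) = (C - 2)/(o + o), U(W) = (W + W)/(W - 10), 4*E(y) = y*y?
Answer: 25/6 ≈ 4.1667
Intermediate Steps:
E(y) = y²/4 (E(y) = (y*y)/4 = y²/4)
U(W) = 2*W/(-10 + W) (U(W) = (2*W)/(-10 + W) = 2*W/(-10 + W))
g(o) = -1/(2*o) (g(o) = (1 - 2)/(o + o) = -1/(2*o))
U(6)*g(E(6/(-5))) = (2*6/(-10 + 6))*(-1/(2*((6/(-5))²/4))) = (2*6/(-4))*(-1/(2*((6*(-⅕))²/4))) = (2*6*(-¼))*(-1/(2*((-6/5)²/4))) = -(-3)/(2*((¼)*(36/25))) = -(-3)/(2*9/25) = -(-3)*25/(2*9) = -3*(-25/18) = 25/6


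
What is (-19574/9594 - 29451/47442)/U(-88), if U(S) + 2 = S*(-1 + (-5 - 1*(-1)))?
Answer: -201863767/33226574004 ≈ -0.0060754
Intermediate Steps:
U(S) = -2 - 5*S (U(S) = -2 + S*(-1 + (-5 - 1*(-1))) = -2 + S*(-1 + (-5 + 1)) = -2 + S*(-1 - 4) = -2 + S*(-5) = -2 - 5*S)
(-19574/9594 - 29451/47442)/U(-88) = (-19574/9594 - 29451/47442)/(-2 - 5*(-88)) = (-19574*1/9594 - 29451*1/47442)/(-2 + 440) = (-9787/4797 - 9817/15814)/438 = -201863767/75859758*1/438 = -201863767/33226574004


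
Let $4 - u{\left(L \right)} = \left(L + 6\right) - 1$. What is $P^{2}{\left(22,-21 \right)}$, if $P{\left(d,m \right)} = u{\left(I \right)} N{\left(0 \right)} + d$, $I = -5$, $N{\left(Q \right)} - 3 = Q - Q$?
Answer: $1156$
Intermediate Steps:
$N{\left(Q \right)} = 3$ ($N{\left(Q \right)} = 3 + \left(Q - Q\right) = 3 + 0 = 3$)
$u{\left(L \right)} = -1 - L$ ($u{\left(L \right)} = 4 - \left(\left(L + 6\right) - 1\right) = 4 - \left(\left(6 + L\right) - 1\right) = 4 - \left(5 + L\right) = -1 - L$)
$P{\left(d,m \right)} = 12 + d$ ($P{\left(d,m \right)} = \left(-1 - -5\right) 3 + d = \left(-1 + 5\right) 3 + d = 4 \cdot 3 + d = 12 + d$)
$P^{2}{\left(22,-21 \right)} = \left(12 + 22\right)^{2} = 34^{2} = 1156$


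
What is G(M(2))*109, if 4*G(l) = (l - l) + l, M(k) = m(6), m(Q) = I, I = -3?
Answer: -327/4 ≈ -81.750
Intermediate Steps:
m(Q) = -3
M(k) = -3
G(l) = l/4 (G(l) = ((l - l) + l)/4 = (0 + l)/4 = l/4)
G(M(2))*109 = ((1/4)*(-3))*109 = -3/4*109 = -327/4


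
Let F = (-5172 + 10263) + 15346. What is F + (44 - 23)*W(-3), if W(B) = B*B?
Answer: 20626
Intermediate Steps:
W(B) = B²
F = 20437 (F = 5091 + 15346 = 20437)
F + (44 - 23)*W(-3) = 20437 + (44 - 23)*(-3)² = 20437 + 21*9 = 20437 + 189 = 20626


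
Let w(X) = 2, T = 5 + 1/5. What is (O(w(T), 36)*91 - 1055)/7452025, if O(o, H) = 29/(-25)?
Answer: -29014/186300625 ≈ -0.00015574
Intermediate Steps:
T = 26/5 (T = 5 + ⅕ = 26/5 ≈ 5.2000)
O(o, H) = -29/25 (O(o, H) = 29*(-1/25) = -29/25)
(O(w(T), 36)*91 - 1055)/7452025 = (-29/25*91 - 1055)/7452025 = (-2639/25 - 1055)*(1/7452025) = -29014/25*1/7452025 = -29014/186300625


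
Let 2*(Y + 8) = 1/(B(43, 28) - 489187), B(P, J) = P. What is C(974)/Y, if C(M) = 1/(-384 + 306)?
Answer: 163048/101741965 ≈ 0.0016026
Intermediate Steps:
C(M) = -1/78 (C(M) = 1/(-78) = -1/78)
Y = -7826305/978288 (Y = -8 + 1/(2*(43 - 489187)) = -8 + (½)/(-489144) = -8 + (½)*(-1/489144) = -8 - 1/978288 = -7826305/978288 ≈ -8.0000)
C(974)/Y = -1/(78*(-7826305/978288)) = -1/78*(-978288/7826305) = 163048/101741965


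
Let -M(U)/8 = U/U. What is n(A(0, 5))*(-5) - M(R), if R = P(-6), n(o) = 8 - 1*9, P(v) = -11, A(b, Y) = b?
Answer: 13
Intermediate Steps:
n(o) = -1 (n(o) = 8 - 9 = -1)
R = -11
M(U) = -8 (M(U) = -8*U/U = -8*1 = -8)
n(A(0, 5))*(-5) - M(R) = -1*(-5) - 1*(-8) = 5 + 8 = 13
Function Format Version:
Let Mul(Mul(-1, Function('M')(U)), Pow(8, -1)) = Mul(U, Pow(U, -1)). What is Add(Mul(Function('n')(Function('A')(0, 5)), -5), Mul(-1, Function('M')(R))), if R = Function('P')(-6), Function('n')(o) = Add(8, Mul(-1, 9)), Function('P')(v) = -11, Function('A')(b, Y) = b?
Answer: 13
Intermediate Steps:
Function('n')(o) = -1 (Function('n')(o) = Add(8, -9) = -1)
R = -11
Function('M')(U) = -8 (Function('M')(U) = Mul(-8, Mul(U, Pow(U, -1))) = Mul(-8, 1) = -8)
Add(Mul(Function('n')(Function('A')(0, 5)), -5), Mul(-1, Function('M')(R))) = Add(Mul(-1, -5), Mul(-1, -8)) = Add(5, 8) = 13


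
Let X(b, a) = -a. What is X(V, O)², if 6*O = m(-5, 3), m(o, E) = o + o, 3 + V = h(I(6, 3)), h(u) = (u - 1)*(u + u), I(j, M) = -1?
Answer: 25/9 ≈ 2.7778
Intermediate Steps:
h(u) = 2*u*(-1 + u) (h(u) = (-1 + u)*(2*u) = 2*u*(-1 + u))
V = 1 (V = -3 + 2*(-1)*(-1 - 1) = -3 + 2*(-1)*(-2) = -3 + 4 = 1)
m(o, E) = 2*o
O = -5/3 (O = (2*(-5))/6 = (⅙)*(-10) = -5/3 ≈ -1.6667)
X(V, O)² = (-1*(-5/3))² = (5/3)² = 25/9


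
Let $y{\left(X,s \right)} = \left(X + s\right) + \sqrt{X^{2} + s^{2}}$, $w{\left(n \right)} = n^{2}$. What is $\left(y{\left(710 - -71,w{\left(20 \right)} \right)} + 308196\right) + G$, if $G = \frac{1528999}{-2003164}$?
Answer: $\frac{619731339829}{2003164} + \sqrt{769961} \approx 3.1025 \cdot 10^{5}$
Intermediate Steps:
$G = - \frac{1528999}{2003164}$ ($G = 1528999 \left(- \frac{1}{2003164}\right) = - \frac{1528999}{2003164} \approx -0.76329$)
$y{\left(X,s \right)} = X + s + \sqrt{X^{2} + s^{2}}$
$\left(y{\left(710 - -71,w{\left(20 \right)} \right)} + 308196\right) + G = \left(\left(\left(710 - -71\right) + 20^{2} + \sqrt{\left(710 - -71\right)^{2} + \left(20^{2}\right)^{2}}\right) + 308196\right) - \frac{1528999}{2003164} = \left(\left(\left(710 + 71\right) + 400 + \sqrt{\left(710 + 71\right)^{2} + 400^{2}}\right) + 308196\right) - \frac{1528999}{2003164} = \left(\left(781 + 400 + \sqrt{781^{2} + 160000}\right) + 308196\right) - \frac{1528999}{2003164} = \left(\left(781 + 400 + \sqrt{609961 + 160000}\right) + 308196\right) - \frac{1528999}{2003164} = \left(\left(781 + 400 + \sqrt{769961}\right) + 308196\right) - \frac{1528999}{2003164} = \left(\left(1181 + \sqrt{769961}\right) + 308196\right) - \frac{1528999}{2003164} = \left(309377 + \sqrt{769961}\right) - \frac{1528999}{2003164} = \frac{619731339829}{2003164} + \sqrt{769961}$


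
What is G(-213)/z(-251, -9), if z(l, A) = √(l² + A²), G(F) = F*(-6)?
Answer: 639*√63082/31541 ≈ 5.0884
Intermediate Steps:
G(F) = -6*F
z(l, A) = √(A² + l²)
G(-213)/z(-251, -9) = (-6*(-213))/(√((-9)² + (-251)²)) = 1278/(√(81 + 63001)) = 1278/(√63082) = 1278*(√63082/63082) = 639*√63082/31541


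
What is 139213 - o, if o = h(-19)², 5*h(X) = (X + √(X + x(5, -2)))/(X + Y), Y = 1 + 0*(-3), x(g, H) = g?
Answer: 1127624953/8100 + 19*I*√14/4050 ≈ 1.3921e+5 + 0.017553*I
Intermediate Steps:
Y = 1 (Y = 1 + 0 = 1)
h(X) = (X + √(5 + X))/(5*(1 + X)) (h(X) = ((X + √(X + 5))/(X + 1))/5 = ((X + √(5 + X))/(1 + X))/5 = (X + √(5 + X))/(5*(1 + X)))
o = (19/90 - I*√14/90)² (o = ((-19 + √(5 - 19))/(5*(1 - 19)))² = ((⅕)*(-19 + √(-14))/(-18))² = ((⅕)*(-1/18)*(-19 + I*√14))² = (19/90 - I*√14/90)² ≈ 0.04284 - 0.017553*I)
139213 - o = 139213 - (19 - I*√14)²/8100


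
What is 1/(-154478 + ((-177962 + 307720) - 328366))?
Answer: -1/353086 ≈ -2.8322e-6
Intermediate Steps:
1/(-154478 + ((-177962 + 307720) - 328366)) = 1/(-154478 + (129758 - 328366)) = 1/(-154478 - 198608) = 1/(-353086) = -1/353086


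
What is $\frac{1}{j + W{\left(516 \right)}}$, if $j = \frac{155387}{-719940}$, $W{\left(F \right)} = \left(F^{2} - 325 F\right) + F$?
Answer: $\frac{719940}{71325740293} \approx 1.0094 \cdot 10^{-5}$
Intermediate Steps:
$W{\left(F \right)} = F^{2} - 324 F$
$j = - \frac{155387}{719940}$ ($j = 155387 \left(- \frac{1}{719940}\right) = - \frac{155387}{719940} \approx -0.21583$)
$\frac{1}{j + W{\left(516 \right)}} = \frac{1}{- \frac{155387}{719940} + 516 \left(-324 + 516\right)} = \frac{1}{- \frac{155387}{719940} + 516 \cdot 192} = \frac{1}{- \frac{155387}{719940} + 99072} = \frac{1}{\frac{71325740293}{719940}} = \frac{719940}{71325740293}$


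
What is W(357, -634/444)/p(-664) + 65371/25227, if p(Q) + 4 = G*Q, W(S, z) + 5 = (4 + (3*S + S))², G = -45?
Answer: 53683989509/753681852 ≈ 71.229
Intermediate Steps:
W(S, z) = -5 + (4 + 4*S)² (W(S, z) = -5 + (4 + (3*S + S))² = -5 + (4 + 4*S)²)
p(Q) = -4 - 45*Q
W(357, -634/444)/p(-664) + 65371/25227 = (-5 + 16*(1 + 357)²)/(-4 - 45*(-664)) + 65371/25227 = (-5 + 16*358²)/(-4 + 29880) + 65371*(1/25227) = (-5 + 16*128164)/29876 + 65371/25227 = (-5 + 2050624)*(1/29876) + 65371/25227 = 2050619*(1/29876) + 65371/25227 = 2050619/29876 + 65371/25227 = 53683989509/753681852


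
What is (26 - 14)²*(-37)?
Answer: -5328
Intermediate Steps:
(26 - 14)²*(-37) = 12²*(-37) = 144*(-37) = -5328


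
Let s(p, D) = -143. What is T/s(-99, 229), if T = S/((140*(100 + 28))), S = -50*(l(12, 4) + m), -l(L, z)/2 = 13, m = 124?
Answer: 35/18304 ≈ 0.0019122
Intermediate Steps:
l(L, z) = -26 (l(L, z) = -2*13 = -26)
S = -4900 (S = -50*(-26 + 124) = -50*98 = -4900)
T = -35/128 (T = -4900*1/(140*(100 + 28)) = -4900/(140*128) = -4900/17920 = -4900*1/17920 = -35/128 ≈ -0.27344)
T/s(-99, 229) = -35/128/(-143) = -35/128*(-1/143) = 35/18304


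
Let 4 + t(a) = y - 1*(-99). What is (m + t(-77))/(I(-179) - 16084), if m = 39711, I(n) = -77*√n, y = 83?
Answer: -641574676/259756347 + 3071453*I*√179/259756347 ≈ -2.4699 + 0.1582*I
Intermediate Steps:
t(a) = 178 (t(a) = -4 + (83 - 1*(-99)) = -4 + (83 + 99) = -4 + 182 = 178)
(m + t(-77))/(I(-179) - 16084) = (39711 + 178)/(-77*I*√179 - 16084) = 39889/(-77*I*√179 - 16084) = 39889/(-16084 - 77*I*√179)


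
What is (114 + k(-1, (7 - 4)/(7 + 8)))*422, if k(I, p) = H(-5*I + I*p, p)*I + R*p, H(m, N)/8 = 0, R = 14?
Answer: 246448/5 ≈ 49290.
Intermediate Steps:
H(m, N) = 0 (H(m, N) = 8*0 = 0)
k(I, p) = 14*p (k(I, p) = 0*I + 14*p = 0 + 14*p = 14*p)
(114 + k(-1, (7 - 4)/(7 + 8)))*422 = (114 + 14*((7 - 4)/(7 + 8)))*422 = (114 + 14*(3/15))*422 = (114 + 14*(3*(1/15)))*422 = (114 + 14*(1/5))*422 = (114 + 14/5)*422 = (584/5)*422 = 246448/5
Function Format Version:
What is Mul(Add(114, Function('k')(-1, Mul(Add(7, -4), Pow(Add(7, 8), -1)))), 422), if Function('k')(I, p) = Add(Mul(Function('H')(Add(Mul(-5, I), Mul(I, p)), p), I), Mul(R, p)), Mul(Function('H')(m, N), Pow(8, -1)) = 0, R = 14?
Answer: Rational(246448, 5) ≈ 49290.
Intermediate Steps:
Function('H')(m, N) = 0 (Function('H')(m, N) = Mul(8, 0) = 0)
Function('k')(I, p) = Mul(14, p) (Function('k')(I, p) = Add(Mul(0, I), Mul(14, p)) = Add(0, Mul(14, p)) = Mul(14, p))
Mul(Add(114, Function('k')(-1, Mul(Add(7, -4), Pow(Add(7, 8), -1)))), 422) = Mul(Add(114, Mul(14, Mul(Add(7, -4), Pow(Add(7, 8), -1)))), 422) = Mul(Add(114, Mul(14, Mul(3, Pow(15, -1)))), 422) = Mul(Add(114, Mul(14, Mul(3, Rational(1, 15)))), 422) = Mul(Add(114, Mul(14, Rational(1, 5))), 422) = Mul(Add(114, Rational(14, 5)), 422) = Mul(Rational(584, 5), 422) = Rational(246448, 5)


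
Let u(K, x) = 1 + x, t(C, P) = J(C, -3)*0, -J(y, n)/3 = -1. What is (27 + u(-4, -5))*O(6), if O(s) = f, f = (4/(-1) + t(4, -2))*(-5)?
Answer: 460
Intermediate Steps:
J(y, n) = 3 (J(y, n) = -3*(-1) = 3)
t(C, P) = 0 (t(C, P) = 3*0 = 0)
f = 20 (f = (4/(-1) + 0)*(-5) = (4*(-1) + 0)*(-5) = (-4 + 0)*(-5) = -4*(-5) = 20)
O(s) = 20
(27 + u(-4, -5))*O(6) = (27 + (1 - 5))*20 = (27 - 4)*20 = 23*20 = 460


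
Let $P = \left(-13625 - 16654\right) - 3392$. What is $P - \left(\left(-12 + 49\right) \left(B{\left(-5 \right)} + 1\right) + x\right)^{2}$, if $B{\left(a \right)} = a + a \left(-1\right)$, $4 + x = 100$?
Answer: $-51360$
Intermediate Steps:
$x = 96$ ($x = -4 + 100 = 96$)
$B{\left(a \right)} = 0$ ($B{\left(a \right)} = a - a = 0$)
$P = -33671$ ($P = -30279 - 3392 = -33671$)
$P - \left(\left(-12 + 49\right) \left(B{\left(-5 \right)} + 1\right) + x\right)^{2} = -33671 - \left(\left(-12 + 49\right) \left(0 + 1\right) + 96\right)^{2} = -33671 - \left(37 \cdot 1 + 96\right)^{2} = -33671 - \left(37 + 96\right)^{2} = -33671 - 133^{2} = -33671 - 17689 = -51360$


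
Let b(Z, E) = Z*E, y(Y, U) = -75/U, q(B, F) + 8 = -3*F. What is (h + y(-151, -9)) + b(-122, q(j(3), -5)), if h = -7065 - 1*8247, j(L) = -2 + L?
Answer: -48473/3 ≈ -16158.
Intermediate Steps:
q(B, F) = -8 - 3*F
h = -15312 (h = -7065 - 8247 = -15312)
b(Z, E) = E*Z
(h + y(-151, -9)) + b(-122, q(j(3), -5)) = (-15312 - 75/(-9)) + (-8 - 3*(-5))*(-122) = (-15312 - 75*(-1/9)) + (-8 + 15)*(-122) = (-15312 + 25/3) + 7*(-122) = -45911/3 - 854 = -48473/3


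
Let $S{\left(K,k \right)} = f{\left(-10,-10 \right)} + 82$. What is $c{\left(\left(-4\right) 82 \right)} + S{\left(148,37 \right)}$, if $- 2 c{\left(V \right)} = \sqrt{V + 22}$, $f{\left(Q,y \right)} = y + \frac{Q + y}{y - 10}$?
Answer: $73 - \frac{3 i \sqrt{34}}{2} \approx 73.0 - 8.7464 i$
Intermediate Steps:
$f{\left(Q,y \right)} = y + \frac{Q + y}{-10 + y}$
$c{\left(V \right)} = - \frac{\sqrt{22 + V}}{2}$ ($c{\left(V \right)} = - \frac{\sqrt{V + 22}}{2} = - \frac{\sqrt{22 + V}}{2}$)
$S{\left(K,k \right)} = 73$ ($S{\left(K,k \right)} = \frac{-10 + \left(-10\right)^{2} - -90}{-10 - 10} + 82 = \frac{-10 + 100 + 90}{-20} + 82 = \left(- \frac{1}{20}\right) 180 + 82 = -9 + 82 = 73$)
$c{\left(\left(-4\right) 82 \right)} + S{\left(148,37 \right)} = - \frac{\sqrt{22 - 328}}{2} + 73 = - \frac{\sqrt{-306}}{2} + 73 = - \frac{3 i \sqrt{34}}{2} + 73 = 73 - \frac{3 i \sqrt{34}}{2}$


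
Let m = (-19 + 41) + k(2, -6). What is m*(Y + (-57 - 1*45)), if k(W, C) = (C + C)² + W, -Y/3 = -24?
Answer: -5040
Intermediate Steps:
Y = 72 (Y = -3*(-24) = 72)
k(W, C) = W + 4*C² (k(W, C) = (2*C)² + W = 4*C² + W = W + 4*C²)
m = 168 (m = (-19 + 41) + (2 + 4*(-6)²) = 22 + (2 + 4*36) = 22 + (2 + 144) = 22 + 146 = 168)
m*(Y + (-57 - 1*45)) = 168*(72 + (-57 - 1*45)) = 168*(72 + (-57 - 45)) = 168*(72 - 102) = 168*(-30) = -5040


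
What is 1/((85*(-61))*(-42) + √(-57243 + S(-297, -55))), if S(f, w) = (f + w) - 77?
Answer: 36295/7903971762 - I*√178/2634657254 ≈ 4.592e-6 - 5.0639e-9*I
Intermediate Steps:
S(f, w) = -77 + f + w
1/((85*(-61))*(-42) + √(-57243 + S(-297, -55))) = 1/((85*(-61))*(-42) + √(-57243 + (-77 - 297 - 55))) = 1/(-5185*(-42) + √(-57243 - 429)) = 1/(217770 + √(-57672)) = 1/(217770 + 18*I*√178)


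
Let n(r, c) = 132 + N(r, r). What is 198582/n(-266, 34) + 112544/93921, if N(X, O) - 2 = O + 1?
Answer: -18636276758/12303651 ≈ -1514.7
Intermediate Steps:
N(X, O) = 3 + O (N(X, O) = 2 + (O + 1) = 2 + (1 + O) = 3 + O)
n(r, c) = 135 + r (n(r, c) = 132 + (3 + r) = 135 + r)
198582/n(-266, 34) + 112544/93921 = 198582/(135 - 266) + 112544/93921 = 198582/(-131) + 112544*(1/93921) = 198582*(-1/131) + 112544/93921 = -198582/131 + 112544/93921 = -18636276758/12303651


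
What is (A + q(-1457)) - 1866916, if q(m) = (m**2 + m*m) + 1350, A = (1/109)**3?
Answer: 3082339963829/1295029 ≈ 2.3801e+6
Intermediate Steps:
A = 1/1295029 (A = (1/109)**3 = 1/1295029 ≈ 7.7218e-7)
q(m) = 1350 + 2*m**2 (q(m) = (m**2 + m**2) + 1350 = 2*m**2 + 1350 = 1350 + 2*m**2)
(A + q(-1457)) - 1866916 = (1/1295029 + (1350 + 2*(-1457)**2)) - 1866916 = (1/1295029 + (1350 + 2*2122849)) - 1866916 = (1/1295029 + (1350 + 4245698)) - 1866916 = (1/1295029 + 4247048) - 1866916 = 5500050324393/1295029 - 1866916 = 3082339963829/1295029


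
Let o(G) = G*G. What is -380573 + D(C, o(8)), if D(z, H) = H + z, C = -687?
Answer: -381196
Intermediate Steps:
o(G) = G²
-380573 + D(C, o(8)) = -380573 + (8² - 687) = -380573 + (64 - 687) = -380573 - 623 = -381196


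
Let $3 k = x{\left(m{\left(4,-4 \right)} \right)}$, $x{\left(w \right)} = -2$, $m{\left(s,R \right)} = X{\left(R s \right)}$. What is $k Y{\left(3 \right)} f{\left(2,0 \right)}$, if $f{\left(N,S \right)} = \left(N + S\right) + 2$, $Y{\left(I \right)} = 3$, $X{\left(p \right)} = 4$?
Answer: $-8$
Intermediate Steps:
$m{\left(s,R \right)} = 4$
$k = - \frac{2}{3}$ ($k = \frac{1}{3} \left(-2\right) = - \frac{2}{3} \approx -0.66667$)
$f{\left(N,S \right)} = 2 + N + S$
$k Y{\left(3 \right)} f{\left(2,0 \right)} = \left(- \frac{2}{3}\right) 3 \left(2 + 2 + 0\right) = \left(-2\right) 4 = -8$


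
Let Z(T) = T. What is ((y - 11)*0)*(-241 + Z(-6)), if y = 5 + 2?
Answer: 0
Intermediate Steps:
y = 7
((y - 11)*0)*(-241 + Z(-6)) = ((7 - 11)*0)*(-241 - 6) = -4*0*(-247) = 0*(-247) = 0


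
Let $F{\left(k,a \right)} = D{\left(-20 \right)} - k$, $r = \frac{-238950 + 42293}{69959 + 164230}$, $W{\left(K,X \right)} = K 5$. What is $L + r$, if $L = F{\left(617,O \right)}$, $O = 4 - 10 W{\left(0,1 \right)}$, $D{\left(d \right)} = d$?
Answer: $- \frac{149375050}{234189} \approx -637.84$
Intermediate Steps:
$W{\left(K,X \right)} = 5 K$
$O = 4$ ($O = 4 - 10 \cdot 5 \cdot 0 = 4 - 0 = 4 + 0 = 4$)
$r = - \frac{196657}{234189} \approx -0.83974$
$F{\left(k,a \right)} = -20 - k$
$L = -637$ ($L = -20 - 617 = -637$)
$L + r = -637 - \frac{196657}{234189} = - \frac{149375050}{234189}$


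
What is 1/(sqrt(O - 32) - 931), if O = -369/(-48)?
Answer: -14896/13868565 - 4*I*sqrt(389)/13868565 ≈ -0.0010741 - 5.6886e-6*I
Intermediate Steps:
O = 123/16 (O = -369*(-1/48) = 123/16 ≈ 7.6875)
1/(sqrt(O - 32) - 931) = 1/(sqrt(123/16 - 32) - 931) = 1/(sqrt(-389/16) - 931) = 1/(I*sqrt(389)/4 - 931) = 1/(-931 + I*sqrt(389)/4)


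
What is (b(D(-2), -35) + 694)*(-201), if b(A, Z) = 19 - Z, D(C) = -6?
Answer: -150348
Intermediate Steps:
(b(D(-2), -35) + 694)*(-201) = ((19 - 1*(-35)) + 694)*(-201) = ((19 + 35) + 694)*(-201) = (54 + 694)*(-201) = 748*(-201) = -150348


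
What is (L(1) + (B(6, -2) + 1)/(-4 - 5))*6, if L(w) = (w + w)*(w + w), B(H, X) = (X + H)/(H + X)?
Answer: 68/3 ≈ 22.667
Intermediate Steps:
B(H, X) = 1 (B(H, X) = (H + X)/(H + X) = 1)
L(w) = 4*w² (L(w) = (2*w)*(2*w) = 4*w²)
(L(1) + (B(6, -2) + 1)/(-4 - 5))*6 = (4*1² + (1 + 1)/(-4 - 5))*6 = (4*1 + 2/(-9))*6 = (4 + 2*(-⅑))*6 = (4 - 2/9)*6 = (34/9)*6 = 68/3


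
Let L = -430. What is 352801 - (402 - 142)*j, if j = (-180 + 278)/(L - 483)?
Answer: 322132793/913 ≈ 3.5283e+5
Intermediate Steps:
j = -98/913 (j = (-180 + 278)/(-430 - 483) = 98/(-913) = 98*(-1/913) = -98/913 ≈ -0.10734)
352801 - (402 - 142)*j = 352801 - (402 - 142)*(-98)/913 = 352801 - 260*(-98)/913 = 352801 - 1*(-25480/913) = 352801 + 25480/913 = 322132793/913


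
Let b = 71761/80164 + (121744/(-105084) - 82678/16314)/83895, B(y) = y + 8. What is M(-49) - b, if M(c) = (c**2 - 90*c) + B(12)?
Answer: 66962639382847490137/9804042601734780 ≈ 6830.1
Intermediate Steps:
B(y) = 8 + y
M(c) = 20 + c**2 - 90*c (M(c) = (c**2 - 90*c) + (8 + 12) = (c**2 - 90*c) + 20 = 20 + c**2 - 90*c)
b = 8775629602792043/9804042601734780 (b = 71761*(1/80164) + (121744*(-1/105084) - 82678*1/16314)*(1/83895) = 71761/80164 + (-4348/3753 - 41339/8157)*(1/83895) = 71761/80164 - 63537301/10204407*1/83895 = 71761/80164 - 63537301/856098725265 = 8775629602792043/9804042601734780 ≈ 0.89510)
M(-49) - b = (20 + (-49)**2 - 90*(-49)) - 1*8775629602792043/9804042601734780 = (20 + 2401 + 4410) - 8775629602792043/9804042601734780 = 6831 - 8775629602792043/9804042601734780 = 66962639382847490137/9804042601734780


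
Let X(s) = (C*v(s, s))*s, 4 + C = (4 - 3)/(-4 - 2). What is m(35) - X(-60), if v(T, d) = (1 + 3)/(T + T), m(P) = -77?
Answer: -206/3 ≈ -68.667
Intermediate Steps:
v(T, d) = 2/T (v(T, d) = 4/((2*T)) = 4*(1/(2*T)) = 2/T)
C = -25/6 (C = -4 + (4 - 3)/(-4 - 2) = -4 + 1/(-6) = -4 + 1*(-1/6) = -4 - 1/6 = -25/6 ≈ -4.1667)
X(s) = -25/3 (X(s) = (-25/(3*s))*s = -25/3)
m(35) - X(-60) = -77 - 1*(-25/3) = -77 + 25/3 = -206/3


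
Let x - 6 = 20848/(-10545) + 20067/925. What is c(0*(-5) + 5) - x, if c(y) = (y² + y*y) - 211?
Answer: -9844654/52725 ≈ -186.72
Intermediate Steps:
c(y) = -211 + 2*y² (c(y) = (y² + y²) - 211 = 2*y² - 211 = -211 + 2*y²)
x = 1355929/52725 (x = 6 + (20848/(-10545) + 20067/925) = 6 + (20848*(-1/10545) + 20067*(1/925)) = 6 + (-20848/10545 + 20067/925) = 6 + 1039579/52725 = 1355929/52725 ≈ 25.717)
c(0*(-5) + 5) - x = (-211 + 2*(0*(-5) + 5)²) - 1*1355929/52725 = (-211 + 2*(0 + 5)²) - 1355929/52725 = (-211 + 2*5²) - 1355929/52725 = (-211 + 2*25) - 1355929/52725 = (-211 + 50) - 1355929/52725 = -161 - 1355929/52725 = -9844654/52725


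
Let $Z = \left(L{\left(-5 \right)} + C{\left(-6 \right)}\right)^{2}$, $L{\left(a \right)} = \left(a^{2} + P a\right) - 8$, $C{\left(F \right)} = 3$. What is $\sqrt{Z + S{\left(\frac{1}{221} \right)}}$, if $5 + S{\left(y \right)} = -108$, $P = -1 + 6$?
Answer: $2 i \sqrt{22} \approx 9.3808 i$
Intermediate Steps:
$P = 5$
$S{\left(y \right)} = -113$ ($S{\left(y \right)} = -5 - 108 = -113$)
$L{\left(a \right)} = -8 + a^{2} + 5 a$ ($L{\left(a \right)} = \left(a^{2} + 5 a\right) - 8 = -8 + a^{2} + 5 a$)
$Z = 25$ ($Z = \left(\left(-8 + \left(-5\right)^{2} + 5 \left(-5\right)\right) + 3\right)^{2} = \left(\left(-8 + 25 - 25\right) + 3\right)^{2} = \left(-8 + 3\right)^{2} = \left(-5\right)^{2} = 25$)
$\sqrt{Z + S{\left(\frac{1}{221} \right)}} = \sqrt{25 - 113} = \sqrt{-88} = 2 i \sqrt{22}$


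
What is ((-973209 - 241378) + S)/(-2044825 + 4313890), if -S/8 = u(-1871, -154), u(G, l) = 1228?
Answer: -408137/756355 ≈ -0.53961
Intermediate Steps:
S = -9824 (S = -8*1228 = -9824)
((-973209 - 241378) + S)/(-2044825 + 4313890) = ((-973209 - 241378) - 9824)/(-2044825 + 4313890) = (-1214587 - 9824)/2269065 = -1224411*1/2269065 = -408137/756355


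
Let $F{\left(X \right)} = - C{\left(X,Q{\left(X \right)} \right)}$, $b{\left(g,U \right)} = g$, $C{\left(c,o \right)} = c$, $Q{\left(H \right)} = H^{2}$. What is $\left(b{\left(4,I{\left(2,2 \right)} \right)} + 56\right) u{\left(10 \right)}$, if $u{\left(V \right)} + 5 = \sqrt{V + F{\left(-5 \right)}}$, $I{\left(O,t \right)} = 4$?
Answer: $-300 + 60 \sqrt{15} \approx -67.621$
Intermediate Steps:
$F{\left(X \right)} = - X$
$u{\left(V \right)} = -5 + \sqrt{5 + V}$ ($u{\left(V \right)} = -5 + \sqrt{V - -5} = -5 + \sqrt{V + 5} = -5 + \sqrt{5 + V}$)
$\left(b{\left(4,I{\left(2,2 \right)} \right)} + 56\right) u{\left(10 \right)} = \left(4 + 56\right) \left(-5 + \sqrt{5 + 10}\right) = 60 \left(-5 + \sqrt{15}\right) = -300 + 60 \sqrt{15}$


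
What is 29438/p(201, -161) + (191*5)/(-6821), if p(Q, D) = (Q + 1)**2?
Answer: 80914389/139162042 ≈ 0.58144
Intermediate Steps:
p(Q, D) = (1 + Q)**2
29438/p(201, -161) + (191*5)/(-6821) = 29438/((1 + 201)**2) + (191*5)/(-6821) = 29438/(202**2) + 955*(-1/6821) = 29438/40804 - 955/6821 = 29438*(1/40804) - 955/6821 = 14719/20402 - 955/6821 = 80914389/139162042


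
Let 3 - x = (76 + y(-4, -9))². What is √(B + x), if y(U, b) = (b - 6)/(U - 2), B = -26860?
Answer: I*√132077/2 ≈ 181.71*I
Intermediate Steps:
y(U, b) = (-6 + b)/(-2 + U)
x = -24637/4 (x = 3 - (76 + (-6 - 9)/(-2 - 4))² = 3 - (76 - 15/(-6))² = 3 - (76 - ⅙*(-15))² = 3 - (76 + 5/2)² = 3 - (157/2)² = 3 - 1*24649/4 = 3 - 24649/4 = -24637/4 ≈ -6159.3)
√(B + x) = √(-26860 - 24637/4) = √(-132077/4) = I*√132077/2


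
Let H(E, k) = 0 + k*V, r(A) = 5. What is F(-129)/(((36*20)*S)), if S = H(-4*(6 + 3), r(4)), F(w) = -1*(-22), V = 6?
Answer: 11/10800 ≈ 0.0010185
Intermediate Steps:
H(E, k) = 6*k (H(E, k) = 0 + k*6 = 0 + 6*k = 6*k)
F(w) = 22
S = 30 (S = 6*5 = 30)
F(-129)/(((36*20)*S)) = 22/(((36*20)*30)) = 22/((720*30)) = 22/21600 = 22*(1/21600) = 11/10800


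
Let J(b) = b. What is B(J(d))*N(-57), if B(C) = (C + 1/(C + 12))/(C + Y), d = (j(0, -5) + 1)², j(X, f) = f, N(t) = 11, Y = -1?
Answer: 4939/420 ≈ 11.760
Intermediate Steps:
d = 16 (d = (-5 + 1)² = (-4)² = 16)
B(C) = (C + 1/(12 + C))/(-1 + C) (B(C) = (C + 1/(C + 12))/(C - 1) = (C + 1/(12 + C))/(-1 + C))
B(J(d))*N(-57) = ((1 + 16² + 12*16)/(-12 + 16² + 11*16))*11 = ((1 + 256 + 192)/(-12 + 256 + 176))*11 = (449/420)*11 = 4939/420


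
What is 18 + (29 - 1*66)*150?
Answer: -5532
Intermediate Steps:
18 + (29 - 1*66)*150 = 18 + (29 - 66)*150 = 18 - 37*150 = 18 - 5550 = -5532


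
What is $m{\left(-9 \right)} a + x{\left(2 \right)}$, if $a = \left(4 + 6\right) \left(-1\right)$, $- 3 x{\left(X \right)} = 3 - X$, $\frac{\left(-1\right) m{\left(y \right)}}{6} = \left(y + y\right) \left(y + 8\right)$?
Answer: $\frac{3239}{3} \approx 1079.7$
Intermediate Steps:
$m{\left(y \right)} = - 12 y \left(8 + y\right)$ ($m{\left(y \right)} = - 6 \left(y + y\right) \left(y + 8\right) = - 6 \cdot 2 y \left(8 + y\right) = - 12 y \left(8 + y\right)$)
$x{\left(X \right)} = -1 + \frac{X}{3}$ ($x{\left(X \right)} = - \frac{3 - X}{3} = -1 + \frac{X}{3}$)
$a = -10$ ($a = 10 \left(-1\right) = -10$)
$m{\left(-9 \right)} a + x{\left(2 \right)} = \left(-12\right) \left(-9\right) \left(8 - 9\right) \left(-10\right) + \left(-1 + \frac{1}{3} \cdot 2\right) = \left(-12\right) \left(-9\right) \left(-1\right) \left(-10\right) + \left(-1 + \frac{2}{3}\right) = \left(-108\right) \left(-10\right) - \frac{1}{3} = 1080 - \frac{1}{3} = \frac{3239}{3}$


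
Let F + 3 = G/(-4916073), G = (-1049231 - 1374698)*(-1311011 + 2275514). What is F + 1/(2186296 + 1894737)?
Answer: 102590677006708369/215727485413 ≈ 4.7556e+5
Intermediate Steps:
G = -2337886792287 (G = -2423929*964503 = -2337886792287)
F = 25138409076/52861 (F = -3 - 2337886792287/(-4916073) = -3 - 2337886792287*(-1/4916073) = -3 + 25138567659/52861 = 25138409076/52861 ≈ 4.7556e+5)
F + 1/(2186296 + 1894737) = 25138409076/52861 + 1/(2186296 + 1894737) = 25138409076/52861 + 1/4081033 = 102590677006708369/215727485413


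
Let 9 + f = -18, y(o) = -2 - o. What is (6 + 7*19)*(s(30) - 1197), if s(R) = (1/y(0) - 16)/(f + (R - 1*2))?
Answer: -337353/2 ≈ -1.6868e+5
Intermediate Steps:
f = -27 (f = -9 - 18 = -27)
s(R) = -33/(2*(-29 + R)) (s(R) = (1/(-2 - 1*0) - 16)/(-27 + (R - 1*2)) = (1/(-2 + 0) - 16)/(-27 + (R - 2)) = (1/(-2) - 16)/(-27 + (-2 + R)) = (-½ - 16)/(-29 + R) = -33/(2*(-29 + R)))
(6 + 7*19)*(s(30) - 1197) = (6 + 7*19)*(-33/(-58 + 2*30) - 1197) = (6 + 133)*(-33/(-58 + 60) - 1197) = 139*(-33/2 - 1197) = 139*(-2427/2) = -337353/2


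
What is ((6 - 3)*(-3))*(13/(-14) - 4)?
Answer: 621/14 ≈ 44.357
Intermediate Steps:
((6 - 3)*(-3))*(13/(-14) - 4) = (3*(-3))*(13*(-1/14) - 4) = -9*(-13/14 - 4) = -9*(-69/14) = 621/14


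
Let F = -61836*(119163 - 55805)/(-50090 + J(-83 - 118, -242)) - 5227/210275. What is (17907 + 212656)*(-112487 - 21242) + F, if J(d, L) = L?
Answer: -81580423084955881566/2645890325 ≈ -3.0833e+10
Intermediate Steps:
F = 205954060962209/2645890325 (F = -61836*(119163 - 55805)/(-50090 - 242) - 5227/210275 = -61836/((-50332/63358)) - 5227*1/210275 = -61836/((-50332*1/63358)) - 5227/210275 = -61836/(-25166/31679) - 5227/210275 = -61836*(-31679/25166) - 5227/210275 = 979451322/12583 - 5227/210275 = 205954060962209/2645890325 ≈ 77839.)
(17907 + 212656)*(-112487 - 21242) + F = (17907 + 212656)*(-112487 - 21242) + 205954060962209/2645890325 = 230563*(-133729) + 205954060962209/2645890325 = -30832959427 + 205954060962209/2645890325 = -81580423084955881566/2645890325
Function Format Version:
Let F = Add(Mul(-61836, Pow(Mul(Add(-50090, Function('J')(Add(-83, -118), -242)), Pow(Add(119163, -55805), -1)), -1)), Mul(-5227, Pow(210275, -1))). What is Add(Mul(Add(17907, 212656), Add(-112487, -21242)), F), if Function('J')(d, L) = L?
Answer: Rational(-81580423084955881566, 2645890325) ≈ -3.0833e+10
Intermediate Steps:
F = Rational(205954060962209, 2645890325) (F = Add(Mul(-61836, Pow(Mul(Add(-50090, -242), Pow(Add(119163, -55805), -1)), -1)), Mul(-5227, Pow(210275, -1))) = Add(Mul(-61836, Pow(Mul(-50332, Pow(63358, -1)), -1)), Mul(-5227, Rational(1, 210275))) = Add(Mul(-61836, Pow(Mul(-50332, Rational(1, 63358)), -1)), Rational(-5227, 210275)) = Add(Mul(-61836, Pow(Rational(-25166, 31679), -1)), Rational(-5227, 210275)) = Add(Mul(-61836, Rational(-31679, 25166)), Rational(-5227, 210275)) = Add(Rational(979451322, 12583), Rational(-5227, 210275)) = Rational(205954060962209, 2645890325) ≈ 77839.)
Add(Mul(Add(17907, 212656), Add(-112487, -21242)), F) = Add(Mul(Add(17907, 212656), Add(-112487, -21242)), Rational(205954060962209, 2645890325)) = Add(Mul(230563, -133729), Rational(205954060962209, 2645890325)) = Add(-30832959427, Rational(205954060962209, 2645890325)) = Rational(-81580423084955881566, 2645890325)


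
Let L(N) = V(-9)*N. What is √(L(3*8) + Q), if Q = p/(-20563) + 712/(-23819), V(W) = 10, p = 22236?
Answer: 2*√14327014591514721145/489790097 ≈ 15.456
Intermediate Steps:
L(N) = 10*N
Q = -544280140/489790097 (Q = 22236/(-20563) + 712/(-23819) = 22236*(-1/20563) + 712*(-1/23819) = -22236/20563 - 712/23819 = -544280140/489790097 ≈ -1.1113)
√(L(3*8) + Q) = √(10*(3*8) - 544280140/489790097) = √(10*24 - 544280140/489790097) = √(240 - 544280140/489790097) = √(117005343140/489790097) = 2*√14327014591514721145/489790097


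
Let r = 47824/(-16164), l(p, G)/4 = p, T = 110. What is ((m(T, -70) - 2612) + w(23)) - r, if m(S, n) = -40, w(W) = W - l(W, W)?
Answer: -10983605/4041 ≈ -2718.0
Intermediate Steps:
l(p, G) = 4*p
w(W) = -3*W (w(W) = W - 4*W = -3*W)
r = -11956/4041 (r = 47824*(-1/16164) = -11956/4041 ≈ -2.9587)
((m(T, -70) - 2612) + w(23)) - r = ((-40 - 2612) - 3*23) - 1*(-11956/4041) = (-2652 - 69) + 11956/4041 = -2721 + 11956/4041 = -10983605/4041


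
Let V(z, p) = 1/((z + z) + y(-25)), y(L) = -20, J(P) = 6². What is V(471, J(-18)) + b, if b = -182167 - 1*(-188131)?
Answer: 5498809/922 ≈ 5964.0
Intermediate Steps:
J(P) = 36
b = 5964 (b = -182167 + 188131 = 5964)
V(z, p) = 1/(-20 + 2*z) (V(z, p) = 1/((z + z) - 20) = 1/(2*z - 20) = 1/(-20 + 2*z))
V(471, J(-18)) + b = 1/(2*(-10 + 471)) + 5964 = (½)/461 + 5964 = (½)*(1/461) + 5964 = 1/922 + 5964 = 5498809/922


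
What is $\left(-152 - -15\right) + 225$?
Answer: $88$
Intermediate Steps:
$\left(-152 - -15\right) + 225 = \left(-152 + \left(-9 + 24\right)\right) + 225 = \left(-152 + 15\right) + 225 = -137 + 225 = 88$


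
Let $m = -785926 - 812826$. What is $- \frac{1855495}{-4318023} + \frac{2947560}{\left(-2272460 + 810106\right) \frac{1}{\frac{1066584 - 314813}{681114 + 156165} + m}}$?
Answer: $\frac{32638351558461841025465}{10128314172337869} \approx 3.2225 \cdot 10^{6}$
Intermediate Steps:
$m = -1598752$
$- \frac{1855495}{-4318023} + \frac{2947560}{\left(-2272460 + 810106\right) \frac{1}{\frac{1066584 - 314813}{681114 + 156165} + m}} = - \frac{1855495}{-4318023} + \frac{2947560}{\left(-2272460 + 810106\right) \frac{1}{\frac{1066584 - 314813}{681114 + 156165} - 1598752}} = \left(-1855495\right) \left(- \frac{1}{4318023}\right) + \frac{2947560}{\left(-1462354\right) \frac{1}{\frac{751771}{837279} - 1598752}} = \frac{1855495}{4318023} + \frac{2947560}{\left(-1462354\right) \frac{1}{751771 \cdot \frac{1}{837279} - 1598752}} = \frac{1855495}{4318023} + \frac{2947560}{\left(-1462354\right) \frac{1}{\frac{751771}{837279} - 1598752}} = \frac{1855495}{4318023} + \frac{2947560}{\left(-1462354\right) \frac{1}{- \frac{1338600724037}{837279}}} = \frac{1855495}{4318023} + \frac{2947560}{\left(-1462354\right) \left(- \frac{837279}{1338600724037}\right)} = \frac{1855495}{4318023} + \frac{2947560}{\frac{1224398294766}{1338600724037}} = \frac{1855495}{4318023} + 2947560 \cdot \frac{1338600724037}{1224398294766} = \frac{1855495}{4318023} + \frac{22675896265186780}{7036771809} = \frac{32638351558461841025465}{10128314172337869}$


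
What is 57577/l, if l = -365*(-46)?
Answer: 57577/16790 ≈ 3.4292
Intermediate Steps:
l = 16790
57577/l = 57577/16790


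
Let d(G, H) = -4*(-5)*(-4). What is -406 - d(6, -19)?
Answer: -326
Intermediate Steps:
d(G, H) = -80 (d(G, H) = 20*(-4) = -80)
-406 - d(6, -19) = -406 - 1*(-80) = -406 + 80 = -326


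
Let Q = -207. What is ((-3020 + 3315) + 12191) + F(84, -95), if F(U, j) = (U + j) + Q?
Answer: 12268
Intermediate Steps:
F(U, j) = -207 + U + j (F(U, j) = (U + j) - 207 = -207 + U + j)
((-3020 + 3315) + 12191) + F(84, -95) = ((-3020 + 3315) + 12191) + (-207 + 84 - 95) = (295 + 12191) - 218 = 12486 - 218 = 12268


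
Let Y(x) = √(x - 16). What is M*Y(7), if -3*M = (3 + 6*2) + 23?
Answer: -38*I ≈ -38.0*I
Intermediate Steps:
Y(x) = √(-16 + x)
M = -38/3 (M = -((3 + 6*2) + 23)/3 = -((3 + 12) + 23)/3 = -(15 + 23)/3 = -⅓*38 = -38/3 ≈ -12.667)
M*Y(7) = -38*√(-16 + 7)/3 = -38*I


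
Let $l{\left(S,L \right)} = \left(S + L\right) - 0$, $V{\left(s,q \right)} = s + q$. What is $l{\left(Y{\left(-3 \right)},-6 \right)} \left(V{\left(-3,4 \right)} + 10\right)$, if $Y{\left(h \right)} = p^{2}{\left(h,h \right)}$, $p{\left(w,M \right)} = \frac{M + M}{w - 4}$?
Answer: $- \frac{2838}{49} \approx -57.918$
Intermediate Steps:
$p{\left(w,M \right)} = \frac{2 M}{-4 + w}$
$V{\left(s,q \right)} = q + s$
$Y{\left(h \right)} = \frac{4 h^{2}}{\left(-4 + h\right)^{2}}$ ($Y{\left(h \right)} = \left(\frac{2 h}{-4 + h}\right)^{2} = \frac{4 h^{2}}{\left(-4 + h\right)^{2}}$)
$l{\left(S,L \right)} = L + S$ ($l{\left(S,L \right)} = \left(L + S\right) + 0 = L + S$)
$l{\left(Y{\left(-3 \right)},-6 \right)} \left(V{\left(-3,4 \right)} + 10\right) = \left(-6 + \frac{4 \left(-3\right)^{2}}{\left(-4 - 3\right)^{2}}\right) \left(\left(4 - 3\right) + 10\right) = \left(-6 + 4 \cdot 9 \cdot \frac{1}{49}\right) \left(1 + 10\right) = \left(-6 + 4 \cdot 9 \cdot \frac{1}{49}\right) 11 = \left(-6 + \frac{36}{49}\right) 11 = \left(- \frac{258}{49}\right) 11 = - \frac{2838}{49}$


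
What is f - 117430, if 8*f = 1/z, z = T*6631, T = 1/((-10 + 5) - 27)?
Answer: -778678334/6631 ≈ -1.1743e+5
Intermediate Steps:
T = -1/32 (T = 1/(-5 - 27) = 1/(-32) = -1/32 ≈ -0.031250)
z = -6631/32 (z = -1/32*6631 = -6631/32 ≈ -207.22)
f = -4/6631 (f = 1/(8*(-6631/32)) = (⅛)*(-32/6631) = -4/6631 ≈ -0.00060323)
f - 117430 = -4/6631 - 117430 = -778678334/6631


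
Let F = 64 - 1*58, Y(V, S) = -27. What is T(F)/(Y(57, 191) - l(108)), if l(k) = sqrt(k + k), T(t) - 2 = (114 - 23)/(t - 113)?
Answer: -123/2033 + 82*sqrt(6)/6099 ≈ -0.027569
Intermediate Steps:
F = 6 (F = 64 - 58 = 6)
T(t) = 2 + 91/(-113 + t) (T(t) = 2 + (114 - 23)/(t - 113) = 2 + 91/(-113 + t))
l(k) = sqrt(2)*sqrt(k) (l(k) = sqrt(2*k) = sqrt(2)*sqrt(k))
T(F)/(Y(57, 191) - l(108)) = ((-135 + 2*6)/(-113 + 6))/(-27 - sqrt(2)*sqrt(108)) = ((-135 + 12)/(-107))/(-27 - sqrt(2)*6*sqrt(3)) = (-1/107*(-123))/(-27 - 6*sqrt(6)) = 123/(107*(-27 - 6*sqrt(6)))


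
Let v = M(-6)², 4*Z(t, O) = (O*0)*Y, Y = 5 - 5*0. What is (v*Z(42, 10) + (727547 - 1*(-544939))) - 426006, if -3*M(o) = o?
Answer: 846480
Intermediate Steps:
M(o) = -o/3
Y = 5 (Y = 5 + 0 = 5)
Z(t, O) = 0 (Z(t, O) = ((O*0)*5)/4 = (0*5)/4 = (¼)*0 = 0)
v = 4 (v = (-⅓*(-6))² = 2² = 4)
(v*Z(42, 10) + (727547 - 1*(-544939))) - 426006 = (4*0 + (727547 - 1*(-544939))) - 426006 = (0 + (727547 + 544939)) - 426006 = (0 + 1272486) - 426006 = 1272486 - 426006 = 846480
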